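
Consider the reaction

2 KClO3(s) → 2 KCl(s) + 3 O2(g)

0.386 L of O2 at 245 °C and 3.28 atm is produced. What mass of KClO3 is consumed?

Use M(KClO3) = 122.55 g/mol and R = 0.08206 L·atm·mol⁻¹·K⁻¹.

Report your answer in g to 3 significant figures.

2.43 g

n(O2) = PV/RT = (3.28 × 0.386) / (0.08206 × 518.15) = 0.02978 mol
n(KClO3) = (2/3) × 0.02978 = 0.01985 mol
m(KClO3) = 0.01985 × 122.55 = 2.433 g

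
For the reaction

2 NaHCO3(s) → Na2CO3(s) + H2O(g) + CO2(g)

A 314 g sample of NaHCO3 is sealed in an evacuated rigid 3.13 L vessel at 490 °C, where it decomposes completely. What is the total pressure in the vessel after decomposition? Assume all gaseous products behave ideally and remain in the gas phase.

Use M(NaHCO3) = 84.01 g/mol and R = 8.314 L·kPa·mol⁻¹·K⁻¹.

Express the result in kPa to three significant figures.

n(NaHCO3) = 314 / 84.01 = 3.738 mol
n(gas produced) = (2/2) × 3.738 = 3.738 mol
P = nRT/V = 3.738 × 8.314 × 763.15 / 3.13 = 7577 kPa

7580 kPa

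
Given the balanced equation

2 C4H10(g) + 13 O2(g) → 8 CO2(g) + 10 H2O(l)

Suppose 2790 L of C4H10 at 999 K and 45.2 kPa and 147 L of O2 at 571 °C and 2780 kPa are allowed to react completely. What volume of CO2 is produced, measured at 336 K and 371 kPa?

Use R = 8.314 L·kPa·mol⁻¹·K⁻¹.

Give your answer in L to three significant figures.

270 L

n(C4H10) = PV/RT = (45.2 × 2790) / (8.314 × 999) = 15.18 mol
n(O2) = PV/RT = (2780 × 147) / (8.314 × 844.15) = 58.23 mol
For 15.18 mol C4H10, stoichiometry requires (13/2) × 15.18 = 98.67 mol O2; 58.23 mol is available, so O2 is limiting.
n(CO2) = (8/13) × 58.23 = 35.83 mol
V(CO2) = nRT/P = 35.83 × 8.314 × 336 / 371 = 269.8 L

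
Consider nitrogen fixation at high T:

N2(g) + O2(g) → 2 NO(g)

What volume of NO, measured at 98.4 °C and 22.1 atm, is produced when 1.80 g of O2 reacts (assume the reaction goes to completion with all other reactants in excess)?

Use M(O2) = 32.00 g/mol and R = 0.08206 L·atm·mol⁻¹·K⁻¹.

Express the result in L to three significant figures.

0.155 L

n(O2) = 1.800 / 32.00 = 0.05625 mol
n(NO) = (2/1) × 0.05625 = 0.1125 mol
V = nRT/P = 0.1125 × 0.08206 × 371.55 / 22.1 = 0.1552 L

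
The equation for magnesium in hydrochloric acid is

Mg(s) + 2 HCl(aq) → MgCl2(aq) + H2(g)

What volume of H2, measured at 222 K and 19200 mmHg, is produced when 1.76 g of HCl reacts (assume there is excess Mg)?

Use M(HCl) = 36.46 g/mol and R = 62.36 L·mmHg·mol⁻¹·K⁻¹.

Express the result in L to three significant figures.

0.0174 L

n(HCl) = 1.760 / 36.46 = 0.04827 mol
n(H2) = (1/2) × 0.04827 = 0.02414 mol
V = nRT/P = 0.02414 × 62.36 × 222 / 19200 = 0.01741 L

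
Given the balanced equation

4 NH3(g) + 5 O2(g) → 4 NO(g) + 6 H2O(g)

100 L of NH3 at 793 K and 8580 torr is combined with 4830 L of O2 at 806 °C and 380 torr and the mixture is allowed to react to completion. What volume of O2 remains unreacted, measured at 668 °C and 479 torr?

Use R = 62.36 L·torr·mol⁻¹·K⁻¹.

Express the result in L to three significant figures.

n(NH3) = PV/RT = (8580 × 100) / (62.36 × 793) = 17.35 mol
n(O2) = PV/RT = (380 × 4830) / (62.36 × 1079.15) = 27.27 mol
For 17.35 mol NH3, stoichiometry requires (5/4) × 17.35 = 21.69 mol O2; 27.27 mol is available, so NH3 is limiting.
n(O2) consumed = (5/4) × 17.35 = 21.69 mol; remaining = 27.27 − 21.69 = 5.580 mol
V(O2) = nRT/P = 5.580 × 62.36 × 941.15 / 479 = 683.7 L

684 L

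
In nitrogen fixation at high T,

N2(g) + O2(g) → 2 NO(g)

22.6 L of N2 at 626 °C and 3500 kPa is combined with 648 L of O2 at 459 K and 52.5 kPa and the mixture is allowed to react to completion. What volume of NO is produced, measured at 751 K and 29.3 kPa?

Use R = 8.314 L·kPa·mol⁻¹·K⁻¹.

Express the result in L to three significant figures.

3800 L

n(N2) = PV/RT = (3500 × 22.6) / (8.314 × 899.15) = 10.58 mol
n(O2) = PV/RT = (52.5 × 648) / (8.314 × 459) = 8.915 mol
For 10.58 mol N2, stoichiometry requires (1/1) × 10.58 = 10.58 mol O2; 8.915 mol is available, so O2 is limiting.
n(NO) = (2/1) × 8.915 = 17.83 mol
V(NO) = nRT/P = 17.83 × 8.314 × 751 / 29.3 = 3800 L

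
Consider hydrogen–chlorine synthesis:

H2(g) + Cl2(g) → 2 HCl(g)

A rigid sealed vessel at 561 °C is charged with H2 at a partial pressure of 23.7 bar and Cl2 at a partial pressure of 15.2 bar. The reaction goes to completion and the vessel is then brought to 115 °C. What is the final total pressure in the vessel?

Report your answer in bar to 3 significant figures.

With V and T fixed, P_i ∝ n_i, so the mole ratios apply directly to partial pressures at 561 °C.
P(Cl2) required for 23.7 bar of H2 = (1/1) × 23.7 = 23.70 bar; available 15.2 bar, so Cl2 is limiting.
P(H2) remaining = 23.7 − (1/1) × 15.2 = 8.500 bar
P(gaseous products) = (2)/1 × 15.2 = 30.40 bar
P_total at 561 °C = 8.500 + 30.40 = 38.90 bar
Scaling to 115 °C: P = 38.90 × 388.15/834.15 = 18.10 bar

18.1 bar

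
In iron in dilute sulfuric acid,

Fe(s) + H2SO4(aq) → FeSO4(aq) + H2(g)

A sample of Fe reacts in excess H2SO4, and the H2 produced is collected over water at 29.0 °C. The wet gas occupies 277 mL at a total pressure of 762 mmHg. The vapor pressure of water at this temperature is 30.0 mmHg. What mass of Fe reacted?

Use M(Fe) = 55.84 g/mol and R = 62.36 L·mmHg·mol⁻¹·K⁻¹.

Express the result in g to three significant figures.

P(H2) = 762 − 30.0 = 732.0 mmHg
n(H2) = PV/RT = (732.0 × 0.2770) / (62.36 × 302.15) = 0.01076 mol
n(Fe) = (1/1) × 0.01076 = 0.01076 mol
m(Fe) = 0.01076 × 55.84 = 0.6008 g

0.601 g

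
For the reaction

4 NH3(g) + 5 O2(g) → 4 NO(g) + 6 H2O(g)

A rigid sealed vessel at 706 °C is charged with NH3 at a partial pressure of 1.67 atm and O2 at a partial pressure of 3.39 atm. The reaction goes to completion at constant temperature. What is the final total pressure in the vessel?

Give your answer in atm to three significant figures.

Because the vessel is rigid and T is held at 706 °C, work the stoichiometry in partial pressures (P_i = n_iRT/V).
P(O2) required for 1.67 atm of NH3 = (5/4) × 1.67 = 2.087 atm; available 3.39 atm, so NH3 is limiting.
P(O2) remaining = 3.39 − (5/4) × 1.67 = 1.303 atm
P(gaseous products) = (4+6)/4 × 1.67 = 4.175 atm
P_total at 706 °C = 1.303 + 4.175 = 5.478 atm

5.48 atm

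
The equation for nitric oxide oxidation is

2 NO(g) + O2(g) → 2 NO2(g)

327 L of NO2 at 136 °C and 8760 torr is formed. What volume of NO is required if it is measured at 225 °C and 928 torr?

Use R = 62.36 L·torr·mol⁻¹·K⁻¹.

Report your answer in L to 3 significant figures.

3760 L

n(NO2) = PV/RT = (8760 × 327) / (62.36 × 409.15) = 112.3 mol
n(NO) = (2/2) × 112.3 = 112.3 mol
V = nRT/P = 112.3 × 62.36 × 498.15 / 928 = 3759 L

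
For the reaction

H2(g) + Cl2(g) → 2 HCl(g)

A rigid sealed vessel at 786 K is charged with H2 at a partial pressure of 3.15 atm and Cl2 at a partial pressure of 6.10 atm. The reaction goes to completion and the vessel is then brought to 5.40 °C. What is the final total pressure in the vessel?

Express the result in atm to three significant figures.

3.28 atm

At constant V, partial pressures at 786 K are proportional to moles, so apply stoichiometry directly to pressures.
P(Cl2) required for 3.15 atm of H2 = (1/1) × 3.15 = 3.150 atm; available 6.10 atm, so H2 is limiting.
P(Cl2) remaining = 6.10 − (1/1) × 3.15 = 2.950 atm
P(gaseous products) = (2)/1 × 3.15 = 6.300 atm
P_total at 786 K = 2.950 + 6.300 = 9.250 atm
Scaling to 5.40 °C: P = 9.250 × 278.55/786 = 3.278 atm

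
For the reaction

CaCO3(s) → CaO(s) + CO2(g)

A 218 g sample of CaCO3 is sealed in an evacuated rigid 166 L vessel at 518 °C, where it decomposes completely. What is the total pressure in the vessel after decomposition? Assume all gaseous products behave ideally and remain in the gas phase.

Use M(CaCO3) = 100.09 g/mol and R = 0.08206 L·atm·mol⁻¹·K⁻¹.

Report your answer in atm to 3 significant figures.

0.852 atm

n(CaCO3) = 218 / 100.09 = 2.178 mol
n(gas produced) = (1/1) × 2.178 = 2.178 mol
P = nRT/V = 2.178 × 0.08206 × 791.15 / 166 = 0.8518 atm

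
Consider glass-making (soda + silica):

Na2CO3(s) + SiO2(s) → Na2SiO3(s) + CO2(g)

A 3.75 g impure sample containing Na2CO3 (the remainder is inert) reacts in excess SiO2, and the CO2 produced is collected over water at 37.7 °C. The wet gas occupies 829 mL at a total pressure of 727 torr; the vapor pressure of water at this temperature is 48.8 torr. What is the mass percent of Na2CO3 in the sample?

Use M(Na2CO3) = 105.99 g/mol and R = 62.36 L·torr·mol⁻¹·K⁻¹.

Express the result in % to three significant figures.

82.0 %

P(CO2) = 727 − 48.8 = 678.2 torr
n(CO2) = PV/RT = (678.2 × 0.8290) / (62.36 × 310.85) = 0.02900 mol
n(Na2CO3) = (1/1) × 0.02900 = 0.02900 mol
m(Na2CO3) = 0.02900 × 105.99 = 3.074 g
%Na2CO3 = 3.074 / 3.75 × 100 = 81.97%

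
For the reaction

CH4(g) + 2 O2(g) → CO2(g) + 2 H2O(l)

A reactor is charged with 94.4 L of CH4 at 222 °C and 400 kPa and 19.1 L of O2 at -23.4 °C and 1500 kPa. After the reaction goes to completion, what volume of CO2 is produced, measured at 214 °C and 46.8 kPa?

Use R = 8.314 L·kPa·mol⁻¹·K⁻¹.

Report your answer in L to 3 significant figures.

597 L

n(CH4) = PV/RT = (400 × 94.4) / (8.314 × 495.15) = 9.172 mol
n(O2) = PV/RT = (1500 × 19.1) / (8.314 × 249.75) = 13.80 mol
For 9.172 mol CH4, stoichiometry requires (2/1) × 9.172 = 18.34 mol O2; 13.80 mol is available, so O2 is limiting.
n(CO2) = (1/2) × 13.80 = 6.900 mol
V(CO2) = nRT/P = 6.900 × 8.314 × 487.15 / 46.8 = 597.1 L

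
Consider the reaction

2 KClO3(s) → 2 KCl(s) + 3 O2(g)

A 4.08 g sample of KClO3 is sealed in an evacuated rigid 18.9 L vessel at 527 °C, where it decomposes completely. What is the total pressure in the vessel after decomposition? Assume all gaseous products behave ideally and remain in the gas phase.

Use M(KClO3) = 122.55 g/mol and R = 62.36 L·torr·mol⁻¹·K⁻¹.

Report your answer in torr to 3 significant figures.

132 torr

n(KClO3) = 4.08 / 122.55 = 0.03329 mol
n(gas produced) = (3/2) × 0.03329 = 0.04994 mol
P = nRT/V = 0.04994 × 62.36 × 800.15 / 18.9 = 131.8 torr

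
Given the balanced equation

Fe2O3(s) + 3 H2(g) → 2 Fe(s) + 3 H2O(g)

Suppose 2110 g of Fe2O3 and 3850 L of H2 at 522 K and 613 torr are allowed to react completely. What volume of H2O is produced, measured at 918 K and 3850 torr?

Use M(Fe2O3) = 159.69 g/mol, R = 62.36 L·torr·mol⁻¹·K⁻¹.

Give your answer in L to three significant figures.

n(Fe2O3) = 2110 / 159.69 = 13.21 mol
n(H2) = PV/RT = (613 × 3850) / (62.36 × 522) = 72.50 mol
For 13.21 mol Fe2O3, stoichiometry requires (3/1) × 13.21 = 39.63 mol H2; 72.50 mol is available, so Fe2O3 is limiting.
n(H2O) = (3/1) × 13.21 = 39.63 mol
V(H2O) = nRT/P = 39.63 × 62.36 × 918 / 3850 = 589.3 L

589 L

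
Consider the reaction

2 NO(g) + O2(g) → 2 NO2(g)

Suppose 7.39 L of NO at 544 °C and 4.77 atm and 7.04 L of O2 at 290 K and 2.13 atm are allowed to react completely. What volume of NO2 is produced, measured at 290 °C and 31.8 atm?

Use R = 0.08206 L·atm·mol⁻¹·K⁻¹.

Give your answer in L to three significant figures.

n(NO) = PV/RT = (4.77 × 7.39) / (0.08206 × 817.15) = 0.5257 mol
n(O2) = PV/RT = (2.13 × 7.04) / (0.08206 × 290) = 0.6301 mol
For 0.5257 mol NO, stoichiometry requires (1/2) × 0.5257 = 0.2628 mol O2; 0.6301 mol is available, so NO is limiting.
n(NO2) = (2/2) × 0.5257 = 0.5257 mol
V(NO2) = nRT/P = 0.5257 × 0.08206 × 563.15 / 31.8 = 0.7640 L

0.764 L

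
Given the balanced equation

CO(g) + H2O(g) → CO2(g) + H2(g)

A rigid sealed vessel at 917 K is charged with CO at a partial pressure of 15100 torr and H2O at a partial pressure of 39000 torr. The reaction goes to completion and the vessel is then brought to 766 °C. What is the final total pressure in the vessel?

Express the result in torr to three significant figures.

At constant V, partial pressures at 917 K are proportional to moles, so apply stoichiometry directly to pressures.
P(H2O) required for 15100 torr of CO = (1/1) × 15100 = 15100 torr; available 39000 torr, so CO is limiting.
P(H2O) remaining = 39000 − (1/1) × 15100 = 23900 torr
P(gaseous products) = (1+1)/1 × 15100 = 30200 torr
P_total at 917 K = 23900 + 30200 = 54100 torr
Scaling to 766 °C: P = 54100 × 1039.15/917 = 61310 torr

61300 torr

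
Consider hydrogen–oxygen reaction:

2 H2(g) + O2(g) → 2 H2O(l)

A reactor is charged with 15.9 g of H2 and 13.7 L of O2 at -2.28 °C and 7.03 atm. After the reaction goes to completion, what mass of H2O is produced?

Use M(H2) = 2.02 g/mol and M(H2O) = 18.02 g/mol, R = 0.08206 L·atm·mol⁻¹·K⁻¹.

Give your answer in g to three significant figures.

142 g

n(H2) = 15.9 / 2.02 = 7.871 mol
n(O2) = PV/RT = (7.03 × 13.7) / (0.08206 × 270.87) = 4.333 mol
For 7.871 mol H2, stoichiometry requires (1/2) × 7.871 = 3.936 mol O2; 4.333 mol is available, so H2 is limiting.
n(H2O) = (2/2) × 7.871 = 7.871 mol
m(H2O) = 7.871 × 18.02 = 141.8 g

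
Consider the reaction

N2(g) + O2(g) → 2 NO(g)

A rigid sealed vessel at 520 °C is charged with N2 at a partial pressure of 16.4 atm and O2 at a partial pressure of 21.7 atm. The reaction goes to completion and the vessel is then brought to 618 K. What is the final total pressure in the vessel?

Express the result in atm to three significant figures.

Because the vessel is rigid and T is held at 520 °C, work the stoichiometry in partial pressures (P_i = n_iRT/V).
P(O2) required for 16.4 atm of N2 = (1/1) × 16.4 = 16.40 atm; available 21.7 atm, so N2 is limiting.
P(O2) remaining = 21.7 − (1/1) × 16.4 = 5.300 atm
P(gaseous products) = (2)/1 × 16.4 = 32.80 atm
P_total at 520 °C = 5.300 + 32.80 = 38.10 atm
Scaling to 618 K: P = 38.10 × 618/793.15 = 29.69 atm

29.7 atm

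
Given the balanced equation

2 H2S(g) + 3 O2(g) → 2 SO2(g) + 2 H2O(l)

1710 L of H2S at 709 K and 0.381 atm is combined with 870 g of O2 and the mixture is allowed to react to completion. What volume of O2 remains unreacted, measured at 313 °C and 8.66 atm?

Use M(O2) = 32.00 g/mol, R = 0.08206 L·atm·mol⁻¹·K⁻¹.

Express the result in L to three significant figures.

n(H2S) = PV/RT = (0.381 × 1710) / (0.08206 × 709) = 11.20 mol
n(O2) = 870 / 32.00 = 27.19 mol
For 11.20 mol H2S, stoichiometry requires (3/2) × 11.20 = 16.80 mol O2; 27.19 mol is available, so H2S is limiting.
n(O2) consumed = (3/2) × 11.20 = 16.80 mol; remaining = 27.19 − 16.80 = 10.39 mol
V(O2) = nRT/P = 10.39 × 0.08206 × 586.15 / 8.66 = 57.71 L

57.7 L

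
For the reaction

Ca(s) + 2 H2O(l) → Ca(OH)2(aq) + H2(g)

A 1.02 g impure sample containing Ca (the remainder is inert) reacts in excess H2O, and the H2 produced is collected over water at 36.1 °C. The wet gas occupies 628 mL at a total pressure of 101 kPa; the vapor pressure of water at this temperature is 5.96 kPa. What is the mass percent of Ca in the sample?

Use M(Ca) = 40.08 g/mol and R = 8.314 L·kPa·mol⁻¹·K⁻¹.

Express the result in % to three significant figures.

91.2 %

P(H2) = 101 − 5.96 = 95.04 kPa
n(H2) = PV/RT = (95.04 × 0.6280) / (8.314 × 309.25) = 0.02321 mol
n(Ca) = (1/1) × 0.02321 = 0.02321 mol
m(Ca) = 0.02321 × 40.08 = 0.9303 g
%Ca = 0.9303 / 1.02 × 100 = 91.21%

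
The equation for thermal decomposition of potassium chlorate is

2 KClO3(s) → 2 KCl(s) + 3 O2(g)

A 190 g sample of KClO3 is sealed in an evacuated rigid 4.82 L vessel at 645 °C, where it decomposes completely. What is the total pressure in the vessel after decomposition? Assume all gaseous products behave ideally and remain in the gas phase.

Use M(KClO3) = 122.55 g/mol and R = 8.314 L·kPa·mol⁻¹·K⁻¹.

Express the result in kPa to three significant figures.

n(KClO3) = 190 / 122.55 = 1.550 mol
n(gas produced) = (3/2) × 1.550 = 2.325 mol
P = nRT/V = 2.325 × 8.314 × 918.15 / 4.82 = 3682 kPa

3680 kPa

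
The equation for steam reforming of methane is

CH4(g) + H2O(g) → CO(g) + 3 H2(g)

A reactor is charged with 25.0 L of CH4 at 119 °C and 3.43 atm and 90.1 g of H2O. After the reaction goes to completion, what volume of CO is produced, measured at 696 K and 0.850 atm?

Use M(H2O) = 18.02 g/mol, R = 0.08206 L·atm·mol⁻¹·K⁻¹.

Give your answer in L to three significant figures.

n(CH4) = PV/RT = (3.43 × 25.0) / (0.08206 × 392.15) = 2.665 mol
n(H2O) = 90.1 / 18.02 = 5.000 mol
For 2.665 mol CH4, stoichiometry requires (1/1) × 2.665 = 2.665 mol H2O; 5.000 mol is available, so CH4 is limiting.
n(CO) = (1/1) × 2.665 = 2.665 mol
V(CO) = nRT/P = 2.665 × 0.08206 × 696 / 0.850 = 179.1 L

179 L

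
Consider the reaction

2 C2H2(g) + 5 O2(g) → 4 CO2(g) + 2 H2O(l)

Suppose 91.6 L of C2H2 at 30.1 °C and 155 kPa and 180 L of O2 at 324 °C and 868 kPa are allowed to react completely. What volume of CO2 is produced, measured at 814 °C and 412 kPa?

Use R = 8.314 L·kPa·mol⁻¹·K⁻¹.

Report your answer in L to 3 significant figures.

247 L

n(C2H2) = PV/RT = (155 × 91.6) / (8.314 × 303.25) = 5.631 mol
n(O2) = PV/RT = (868 × 180) / (8.314 × 597.15) = 31.47 mol
For 5.631 mol C2H2, stoichiometry requires (5/2) × 5.631 = 14.08 mol O2; 31.47 mol is available, so C2H2 is limiting.
n(CO2) = (4/2) × 5.631 = 11.26 mol
V(CO2) = nRT/P = 11.26 × 8.314 × 1087.15 / 412 = 247.0 L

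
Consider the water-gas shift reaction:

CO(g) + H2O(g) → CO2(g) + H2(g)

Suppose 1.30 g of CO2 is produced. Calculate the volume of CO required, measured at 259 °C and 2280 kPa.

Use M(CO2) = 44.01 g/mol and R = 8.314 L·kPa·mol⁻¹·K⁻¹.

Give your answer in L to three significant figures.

0.0573 L

n(CO2) = 1.300 / 44.01 = 0.02954 mol
n(CO) = (1/1) × 0.02954 = 0.02954 mol
V = nRT/P = 0.02954 × 8.314 × 532.15 / 2280 = 0.05732 L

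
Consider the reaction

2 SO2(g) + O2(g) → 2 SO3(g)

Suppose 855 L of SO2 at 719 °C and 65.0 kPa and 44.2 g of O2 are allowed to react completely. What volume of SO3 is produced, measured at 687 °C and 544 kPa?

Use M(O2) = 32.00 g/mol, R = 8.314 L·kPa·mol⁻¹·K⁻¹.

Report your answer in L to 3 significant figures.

n(SO2) = PV/RT = (65.0 × 855) / (8.314 × 992.15) = 6.737 mol
n(O2) = 44.2 / 32.00 = 1.381 mol
For 6.737 mol SO2, stoichiometry requires (1/2) × 6.737 = 3.369 mol O2; 1.381 mol is available, so O2 is limiting.
n(SO3) = (2/1) × 1.381 = 2.762 mol
V(SO3) = nRT/P = 2.762 × 8.314 × 960.15 / 544 = 40.53 L

40.5 L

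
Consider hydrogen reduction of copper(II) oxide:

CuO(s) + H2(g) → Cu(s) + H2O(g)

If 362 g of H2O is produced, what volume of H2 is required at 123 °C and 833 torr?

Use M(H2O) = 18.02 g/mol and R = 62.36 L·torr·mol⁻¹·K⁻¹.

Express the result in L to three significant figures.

596 L

n(H2O) = 362.0 / 18.02 = 20.09 mol
n(H2) = (1/1) × 20.09 = 20.09 mol
V = nRT/P = 20.09 × 62.36 × 396.15 / 833 = 595.8 L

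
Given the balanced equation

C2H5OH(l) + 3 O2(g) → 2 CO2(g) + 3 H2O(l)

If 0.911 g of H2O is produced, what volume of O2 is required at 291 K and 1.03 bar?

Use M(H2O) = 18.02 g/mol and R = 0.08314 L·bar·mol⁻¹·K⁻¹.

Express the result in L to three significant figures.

1.19 L

n(H2O) = 0.9110 / 18.02 = 0.05055 mol
n(O2) = (3/3) × 0.05055 = 0.05055 mol
V = nRT/P = 0.05055 × 0.08314 × 291 / 1.03 = 1.187 L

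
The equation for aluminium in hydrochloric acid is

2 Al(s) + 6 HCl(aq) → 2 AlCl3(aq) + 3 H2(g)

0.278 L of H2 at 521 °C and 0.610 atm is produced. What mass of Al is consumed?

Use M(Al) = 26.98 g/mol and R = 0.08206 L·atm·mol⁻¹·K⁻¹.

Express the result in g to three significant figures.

n(H2) = PV/RT = (0.610 × 0.278) / (0.08206 × 794.15) = 0.002602 mol
n(Al) = (2/3) × 0.002602 = 0.001735 mol
m(Al) = 0.001735 × 26.98 = 0.04681 g

0.0468 g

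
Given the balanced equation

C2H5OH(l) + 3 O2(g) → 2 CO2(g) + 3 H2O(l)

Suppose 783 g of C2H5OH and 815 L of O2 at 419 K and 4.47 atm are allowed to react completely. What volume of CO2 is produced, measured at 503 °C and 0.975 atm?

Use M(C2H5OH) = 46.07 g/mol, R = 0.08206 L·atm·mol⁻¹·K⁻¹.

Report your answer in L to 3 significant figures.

n(C2H5OH) = 783 / 46.07 = 17.00 mol
n(O2) = PV/RT = (4.47 × 815) / (0.08206 × 419) = 106.0 mol
For 17.00 mol C2H5OH, stoichiometry requires (3/1) × 17.00 = 51.00 mol O2; 106.0 mol is available, so C2H5OH is limiting.
n(CO2) = (2/1) × 17.00 = 34.00 mol
V(CO2) = nRT/P = 34.00 × 0.08206 × 776.15 / 0.975 = 2221 L

2220 L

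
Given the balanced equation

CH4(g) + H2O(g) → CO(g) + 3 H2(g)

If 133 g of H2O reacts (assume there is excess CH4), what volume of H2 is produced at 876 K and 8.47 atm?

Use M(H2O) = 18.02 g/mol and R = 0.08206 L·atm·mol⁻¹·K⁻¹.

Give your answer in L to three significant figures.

n(H2O) = 133.0 / 18.02 = 7.381 mol
n(H2) = (3/1) × 7.381 = 22.14 mol
V = nRT/P = 22.14 × 0.08206 × 876 / 8.47 = 187.9 L

188 L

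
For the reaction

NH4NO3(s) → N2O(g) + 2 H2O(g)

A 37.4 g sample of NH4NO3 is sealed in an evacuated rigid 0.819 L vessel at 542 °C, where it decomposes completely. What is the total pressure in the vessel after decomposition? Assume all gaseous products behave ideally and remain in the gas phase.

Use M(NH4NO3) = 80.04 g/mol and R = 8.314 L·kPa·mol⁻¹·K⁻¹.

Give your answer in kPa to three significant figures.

11600 kPa

n(NH4NO3) = 37.4 / 80.04 = 0.4673 mol
n(gas produced) = (3/1) × 0.4673 = 1.402 mol
P = nRT/V = 1.402 × 8.314 × 815.15 / 0.819 = 11600 kPa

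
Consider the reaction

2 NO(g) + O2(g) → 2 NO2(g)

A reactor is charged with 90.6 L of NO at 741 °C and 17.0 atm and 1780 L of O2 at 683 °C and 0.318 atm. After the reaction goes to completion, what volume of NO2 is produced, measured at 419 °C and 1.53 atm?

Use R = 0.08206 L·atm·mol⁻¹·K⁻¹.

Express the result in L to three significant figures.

n(NO) = PV/RT = (17.0 × 90.6) / (0.08206 × 1014.15) = 18.51 mol
n(O2) = PV/RT = (0.318 × 1780) / (0.08206 × 956.15) = 7.214 mol
For 18.51 mol NO, stoichiometry requires (1/2) × 18.51 = 9.255 mol O2; 7.214 mol is available, so O2 is limiting.
n(NO2) = (2/1) × 7.214 = 14.43 mol
V(NO2) = nRT/P = 14.43 × 0.08206 × 692.15 / 1.53 = 535.7 L

536 L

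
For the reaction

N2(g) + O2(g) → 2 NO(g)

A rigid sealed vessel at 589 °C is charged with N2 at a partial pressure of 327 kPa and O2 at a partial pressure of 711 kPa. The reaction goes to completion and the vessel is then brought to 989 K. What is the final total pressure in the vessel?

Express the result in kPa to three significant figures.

Because the vessel is rigid and T is held at 589 °C, work the stoichiometry in partial pressures (P_i = n_iRT/V).
P(O2) required for 327 kPa of N2 = (1/1) × 327 = 327.0 kPa; available 711 kPa, so N2 is limiting.
P(O2) remaining = 711 − (1/1) × 327 = 384.0 kPa
P(gaseous products) = (2)/1 × 327 = 654.0 kPa
P_total at 589 °C = 384.0 + 654.0 = 1038 kPa
Scaling to 989 K: P = 1038 × 989/862.15 = 1191 kPa

1190 kPa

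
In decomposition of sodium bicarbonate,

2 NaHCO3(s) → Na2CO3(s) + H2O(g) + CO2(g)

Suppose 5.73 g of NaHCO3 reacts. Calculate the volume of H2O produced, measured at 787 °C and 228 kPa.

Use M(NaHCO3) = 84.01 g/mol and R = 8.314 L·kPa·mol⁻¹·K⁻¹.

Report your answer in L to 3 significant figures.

1.32 L

n(NaHCO3) = 5.730 / 84.01 = 0.06821 mol
n(H2O) = (1/2) × 0.06821 = 0.03411 mol
V = nRT/P = 0.03411 × 8.314 × 1060.15 / 228 = 1.319 L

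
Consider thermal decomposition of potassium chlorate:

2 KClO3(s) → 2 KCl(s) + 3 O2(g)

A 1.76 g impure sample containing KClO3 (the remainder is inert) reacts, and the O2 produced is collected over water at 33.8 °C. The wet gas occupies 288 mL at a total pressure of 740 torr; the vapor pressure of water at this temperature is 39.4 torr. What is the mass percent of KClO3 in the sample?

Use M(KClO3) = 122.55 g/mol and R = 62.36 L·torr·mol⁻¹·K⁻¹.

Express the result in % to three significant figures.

P(O2) = 740 − 39.4 = 700.6 torr
n(O2) = PV/RT = (700.6 × 0.2880) / (62.36 × 306.95) = 0.01054 mol
n(KClO3) = (2/3) × 0.01054 = 0.007027 mol
m(KClO3) = 0.007027 × 122.55 = 0.8612 g
%KClO3 = 0.8612 / 1.76 × 100 = 48.93%

48.9 %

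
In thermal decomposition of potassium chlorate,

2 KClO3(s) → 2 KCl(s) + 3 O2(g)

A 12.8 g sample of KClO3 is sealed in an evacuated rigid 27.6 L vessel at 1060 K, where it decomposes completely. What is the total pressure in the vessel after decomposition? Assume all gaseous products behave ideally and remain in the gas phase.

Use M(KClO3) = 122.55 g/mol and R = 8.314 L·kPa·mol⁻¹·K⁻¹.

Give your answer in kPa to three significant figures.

50.0 kPa

n(KClO3) = 12.8 / 122.55 = 0.1044 mol
n(gas produced) = (3/2) × 0.1044 = 0.1566 mol
P = nRT/V = 0.1566 × 8.314 × 1060 / 27.6 = 50.00 kPa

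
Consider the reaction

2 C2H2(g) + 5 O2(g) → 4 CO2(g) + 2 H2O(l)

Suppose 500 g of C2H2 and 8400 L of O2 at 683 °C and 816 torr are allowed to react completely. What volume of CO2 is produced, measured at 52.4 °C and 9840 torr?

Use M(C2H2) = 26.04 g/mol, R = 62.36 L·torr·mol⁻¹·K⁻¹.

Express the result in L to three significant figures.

79.2 L

n(C2H2) = 500 / 26.04 = 19.20 mol
n(O2) = PV/RT = (816 × 8400) / (62.36 × 956.15) = 115.0 mol
For 19.20 mol C2H2, stoichiometry requires (5/2) × 19.20 = 48.00 mol O2; 115.0 mol is available, so C2H2 is limiting.
n(CO2) = (4/2) × 19.20 = 38.40 mol
V(CO2) = nRT/P = 38.40 × 62.36 × 325.55 / 9840 = 79.22 L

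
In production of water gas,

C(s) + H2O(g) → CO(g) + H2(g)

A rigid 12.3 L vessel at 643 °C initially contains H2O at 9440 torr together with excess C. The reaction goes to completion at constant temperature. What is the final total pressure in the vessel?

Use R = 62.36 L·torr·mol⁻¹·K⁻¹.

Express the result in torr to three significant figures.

18900 torr

Rigid vessel, constant T ⇒ P scales with total gas moles (1 → 2).
P_final = (2/1) × 9440 = 18880 torr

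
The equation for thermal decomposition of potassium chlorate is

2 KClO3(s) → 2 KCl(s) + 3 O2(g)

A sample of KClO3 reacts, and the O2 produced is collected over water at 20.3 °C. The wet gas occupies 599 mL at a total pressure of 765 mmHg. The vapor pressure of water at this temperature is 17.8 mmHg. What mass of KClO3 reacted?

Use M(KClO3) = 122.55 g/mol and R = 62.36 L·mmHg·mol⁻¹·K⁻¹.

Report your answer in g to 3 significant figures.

2.00 g

P(O2) = 765 − 17.8 = 747.2 mmHg
n(O2) = PV/RT = (747.2 × 0.5990) / (62.36 × 293.45) = 0.02446 mol
n(KClO3) = (2/3) × 0.02446 = 0.01631 mol
m(KClO3) = 0.01631 × 122.55 = 1.999 g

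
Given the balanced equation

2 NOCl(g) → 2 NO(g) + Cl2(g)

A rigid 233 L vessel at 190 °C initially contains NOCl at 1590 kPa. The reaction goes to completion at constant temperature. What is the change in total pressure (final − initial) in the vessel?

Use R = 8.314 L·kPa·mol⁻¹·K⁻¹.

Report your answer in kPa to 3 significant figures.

Since T and V are fixed, P_final/P_initial = n_final/n_initial = 3/2.
P_final = (3/2) × 1590 = 2385 kPa; ΔP = 2385 − 1590 = 795.0 kPa

795 kPa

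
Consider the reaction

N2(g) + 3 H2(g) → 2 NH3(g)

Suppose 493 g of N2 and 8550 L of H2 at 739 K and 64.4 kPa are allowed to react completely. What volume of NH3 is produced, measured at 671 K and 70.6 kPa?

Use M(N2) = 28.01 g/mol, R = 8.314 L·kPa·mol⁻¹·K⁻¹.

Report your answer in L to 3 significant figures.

2780 L

n(N2) = 493 / 28.01 = 17.60 mol
n(H2) = PV/RT = (64.4 × 8550) / (8.314 × 739) = 89.62 mol
For 17.60 mol N2, stoichiometry requires (3/1) × 17.60 = 52.80 mol H2; 89.62 mol is available, so N2 is limiting.
n(NH3) = (2/1) × 17.60 = 35.20 mol
V(NH3) = nRT/P = 35.20 × 8.314 × 671 / 70.6 = 2781 L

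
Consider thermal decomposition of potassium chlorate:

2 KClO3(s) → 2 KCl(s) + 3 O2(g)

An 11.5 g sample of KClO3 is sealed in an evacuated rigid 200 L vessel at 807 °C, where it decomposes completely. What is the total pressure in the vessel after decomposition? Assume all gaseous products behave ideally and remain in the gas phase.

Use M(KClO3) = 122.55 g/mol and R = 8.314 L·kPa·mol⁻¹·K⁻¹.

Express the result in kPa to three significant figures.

6.32 kPa

n(KClO3) = 11.5 / 122.55 = 0.09384 mol
n(gas produced) = (3/2) × 0.09384 = 0.1408 mol
P = nRT/V = 0.1408 × 8.314 × 1080.15 / 200 = 6.322 kPa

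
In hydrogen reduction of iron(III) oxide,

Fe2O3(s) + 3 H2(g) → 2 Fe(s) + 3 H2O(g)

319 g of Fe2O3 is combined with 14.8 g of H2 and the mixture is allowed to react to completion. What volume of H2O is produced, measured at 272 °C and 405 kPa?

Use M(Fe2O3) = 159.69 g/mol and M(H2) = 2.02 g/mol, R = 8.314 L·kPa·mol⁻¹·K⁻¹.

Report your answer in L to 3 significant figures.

67.1 L

n(Fe2O3) = 319 / 159.69 = 1.998 mol
n(H2) = 14.8 / 2.02 = 7.327 mol
For 1.998 mol Fe2O3, stoichiometry requires (3/1) × 1.998 = 5.994 mol H2; 7.327 mol is available, so Fe2O3 is limiting.
n(H2O) = (3/1) × 1.998 = 5.994 mol
V(H2O) = nRT/P = 5.994 × 8.314 × 545.15 / 405 = 67.08 L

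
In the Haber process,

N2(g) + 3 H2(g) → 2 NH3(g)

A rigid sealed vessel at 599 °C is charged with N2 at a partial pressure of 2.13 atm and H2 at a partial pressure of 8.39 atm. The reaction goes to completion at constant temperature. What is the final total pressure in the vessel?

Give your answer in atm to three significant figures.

Because the vessel is rigid and T is held at 599 °C, work the stoichiometry in partial pressures (P_i = n_iRT/V).
P(H2) required for 2.13 atm of N2 = (3/1) × 2.13 = 6.390 atm; available 8.39 atm, so N2 is limiting.
P(H2) remaining = 8.39 − (3/1) × 2.13 = 2.000 atm
P(gaseous products) = (2)/1 × 2.13 = 4.260 atm
P_total at 599 °C = 2.000 + 4.260 = 6.260 atm

6.26 atm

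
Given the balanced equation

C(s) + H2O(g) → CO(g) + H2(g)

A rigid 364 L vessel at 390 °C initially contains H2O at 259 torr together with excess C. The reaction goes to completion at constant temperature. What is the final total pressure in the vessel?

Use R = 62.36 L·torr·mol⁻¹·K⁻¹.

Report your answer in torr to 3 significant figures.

518 torr

Since T and V are fixed, P_final/P_initial = n_final/n_initial = 2/1.
P_final = (2/1) × 259 = 518.0 torr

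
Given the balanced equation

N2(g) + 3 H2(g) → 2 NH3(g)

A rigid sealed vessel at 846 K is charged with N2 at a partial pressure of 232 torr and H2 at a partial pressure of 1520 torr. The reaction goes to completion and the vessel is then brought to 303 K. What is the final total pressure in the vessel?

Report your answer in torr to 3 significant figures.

461 torr

Because the vessel is rigid and T is held at 846 K, work the stoichiometry in partial pressures (P_i = n_iRT/V).
P(H2) required for 232 torr of N2 = (3/1) × 232 = 696.0 torr; available 1520 torr, so N2 is limiting.
P(H2) remaining = 1520 − (3/1) × 232 = 824.0 torr
P(gaseous products) = (2)/1 × 232 = 464.0 torr
P_total at 846 K = 824.0 + 464.0 = 1288 torr
Scaling to 303 K: P = 1288 × 303/846 = 461.3 torr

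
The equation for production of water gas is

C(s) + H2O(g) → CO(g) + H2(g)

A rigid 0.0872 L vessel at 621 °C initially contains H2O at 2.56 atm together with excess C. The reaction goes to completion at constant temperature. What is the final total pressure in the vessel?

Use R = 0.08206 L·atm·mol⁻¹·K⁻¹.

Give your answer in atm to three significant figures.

Rigid vessel, constant T ⇒ P scales with total gas moles (1 → 2).
P_final = (2/1) × 2.56 = 5.120 atm

5.12 atm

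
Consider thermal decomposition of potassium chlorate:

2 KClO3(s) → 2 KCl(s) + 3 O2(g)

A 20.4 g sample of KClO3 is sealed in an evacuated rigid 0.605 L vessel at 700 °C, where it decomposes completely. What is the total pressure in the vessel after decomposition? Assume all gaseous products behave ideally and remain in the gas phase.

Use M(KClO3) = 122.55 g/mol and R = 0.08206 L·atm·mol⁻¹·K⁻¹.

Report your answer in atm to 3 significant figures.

n(KClO3) = 20.4 / 122.55 = 0.1665 mol
n(gas produced) = (3/2) × 0.1665 = 0.2498 mol
P = nRT/V = 0.2498 × 0.08206 × 973.15 / 0.605 = 32.97 atm

33.0 atm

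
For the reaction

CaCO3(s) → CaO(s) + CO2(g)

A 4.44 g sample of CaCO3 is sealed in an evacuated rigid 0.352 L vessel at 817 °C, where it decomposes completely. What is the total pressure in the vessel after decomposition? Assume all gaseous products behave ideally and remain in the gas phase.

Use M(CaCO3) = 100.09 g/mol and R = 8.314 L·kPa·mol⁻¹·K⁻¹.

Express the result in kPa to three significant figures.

n(CaCO3) = 4.44 / 100.09 = 0.04436 mol
n(gas produced) = (1/1) × 0.04436 = 0.04436 mol
P = nRT/V = 0.04436 × 8.314 × 1090.15 / 0.352 = 1142 kPa

1140 kPa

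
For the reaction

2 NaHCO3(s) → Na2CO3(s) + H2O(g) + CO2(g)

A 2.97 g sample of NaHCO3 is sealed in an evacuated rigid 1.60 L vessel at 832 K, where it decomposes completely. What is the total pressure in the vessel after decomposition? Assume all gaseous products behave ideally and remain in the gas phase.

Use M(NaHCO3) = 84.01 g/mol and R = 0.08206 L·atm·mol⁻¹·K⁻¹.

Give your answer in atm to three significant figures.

1.51 atm

n(NaHCO3) = 2.97 / 84.01 = 0.03535 mol
n(gas produced) = (2/2) × 0.03535 = 0.03535 mol
P = nRT/V = 0.03535 × 0.08206 × 832 / 1.60 = 1.508 atm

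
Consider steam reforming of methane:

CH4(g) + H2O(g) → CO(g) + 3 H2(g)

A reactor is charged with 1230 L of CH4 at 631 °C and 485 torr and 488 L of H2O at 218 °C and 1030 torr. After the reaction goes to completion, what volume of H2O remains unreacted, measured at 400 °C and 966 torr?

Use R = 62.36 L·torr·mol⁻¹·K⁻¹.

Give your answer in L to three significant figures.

n(CH4) = PV/RT = (485 × 1230) / (62.36 × 904.15) = 10.58 mol
n(H2O) = PV/RT = (1030 × 488) / (62.36 × 491.15) = 16.41 mol
For 10.58 mol CH4, stoichiometry requires (1/1) × 10.58 = 10.58 mol H2O; 16.41 mol is available, so CH4 is limiting.
n(H2O) consumed = (1/1) × 10.58 = 10.58 mol; remaining = 16.41 − 10.58 = 5.830 mol
V(H2O) = nRT/P = 5.830 × 62.36 × 673.15 / 966 = 253.3 L

253 L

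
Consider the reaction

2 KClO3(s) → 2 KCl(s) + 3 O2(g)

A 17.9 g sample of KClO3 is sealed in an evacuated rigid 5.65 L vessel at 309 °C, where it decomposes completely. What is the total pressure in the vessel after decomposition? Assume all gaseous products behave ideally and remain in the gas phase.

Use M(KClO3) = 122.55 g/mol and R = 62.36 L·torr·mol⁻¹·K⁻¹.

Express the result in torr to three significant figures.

1410 torr

n(KClO3) = 17.9 / 122.55 = 0.1461 mol
n(gas produced) = (3/2) × 0.1461 = 0.2192 mol
P = nRT/V = 0.2192 × 62.36 × 582.15 / 5.65 = 1408 torr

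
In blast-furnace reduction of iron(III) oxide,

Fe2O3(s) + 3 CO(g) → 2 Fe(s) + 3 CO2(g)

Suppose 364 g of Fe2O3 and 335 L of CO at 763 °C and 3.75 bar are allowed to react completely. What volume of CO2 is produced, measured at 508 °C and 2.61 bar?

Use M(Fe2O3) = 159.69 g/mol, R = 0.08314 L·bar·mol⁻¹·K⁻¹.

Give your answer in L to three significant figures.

n(Fe2O3) = 364 / 159.69 = 2.279 mol
n(CO) = PV/RT = (3.75 × 335) / (0.08314 × 1036.15) = 14.58 mol
For 2.279 mol Fe2O3, stoichiometry requires (3/1) × 2.279 = 6.837 mol CO; 14.58 mol is available, so Fe2O3 is limiting.
n(CO2) = (3/1) × 2.279 = 6.837 mol
V(CO2) = nRT/P = 6.837 × 0.08314 × 781.15 / 2.61 = 170.1 L

170 L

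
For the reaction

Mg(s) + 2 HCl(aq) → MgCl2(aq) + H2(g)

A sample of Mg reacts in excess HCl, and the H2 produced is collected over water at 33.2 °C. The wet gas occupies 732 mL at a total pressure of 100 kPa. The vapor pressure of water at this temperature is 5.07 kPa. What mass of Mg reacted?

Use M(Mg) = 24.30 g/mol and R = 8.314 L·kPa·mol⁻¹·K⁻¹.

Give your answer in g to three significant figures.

0.663 g

P(H2) = 100 − 5.07 = 94.93 kPa
n(H2) = PV/RT = (94.93 × 0.7320) / (8.314 × 306.35) = 0.02728 mol
n(Mg) = (1/1) × 0.02728 = 0.02728 mol
m(Mg) = 0.02728 × 24.30 = 0.6629 g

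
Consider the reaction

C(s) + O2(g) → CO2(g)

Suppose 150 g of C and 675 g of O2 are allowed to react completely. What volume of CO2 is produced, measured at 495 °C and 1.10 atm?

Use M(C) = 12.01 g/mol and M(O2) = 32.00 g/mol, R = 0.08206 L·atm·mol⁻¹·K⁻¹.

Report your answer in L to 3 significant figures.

716 L

n(C) = 150 / 12.01 = 12.49 mol
n(O2) = 675 / 32.00 = 21.09 mol
For 12.49 mol C, stoichiometry requires (1/1) × 12.49 = 12.49 mol O2; 21.09 mol is available, so C is limiting.
n(CO2) = (1/1) × 12.49 = 12.49 mol
V(CO2) = nRT/P = 12.49 × 0.08206 × 768.15 / 1.10 = 715.7 L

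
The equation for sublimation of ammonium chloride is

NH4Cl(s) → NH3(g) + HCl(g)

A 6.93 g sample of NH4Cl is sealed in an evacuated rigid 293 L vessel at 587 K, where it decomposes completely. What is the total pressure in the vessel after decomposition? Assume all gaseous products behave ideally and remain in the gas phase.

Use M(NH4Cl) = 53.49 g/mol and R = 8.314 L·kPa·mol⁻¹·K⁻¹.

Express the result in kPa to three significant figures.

n(NH4Cl) = 6.93 / 53.49 = 0.1296 mol
n(gas produced) = (2/1) × 0.1296 = 0.2592 mol
P = nRT/V = 0.2592 × 8.314 × 587 / 293 = 4.317 kPa

4.32 kPa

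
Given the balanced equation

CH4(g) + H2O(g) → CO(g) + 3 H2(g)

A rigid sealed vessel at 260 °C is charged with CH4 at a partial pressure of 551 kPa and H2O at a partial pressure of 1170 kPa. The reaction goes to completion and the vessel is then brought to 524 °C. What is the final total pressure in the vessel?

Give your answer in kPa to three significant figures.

4220 kPa

At constant V, partial pressures at 260 °C are proportional to moles, so apply stoichiometry directly to pressures.
P(H2O) required for 551 kPa of CH4 = (1/1) × 551 = 551.0 kPa; available 1170 kPa, so CH4 is limiting.
P(H2O) remaining = 1170 − (1/1) × 551 = 619.0 kPa
P(gaseous products) = (1+3)/1 × 551 = 2204 kPa
P_total at 260 °C = 619.0 + 2204 = 2823 kPa
Scaling to 524 °C: P = 2823 × 797.15/533.15 = 4221 kPa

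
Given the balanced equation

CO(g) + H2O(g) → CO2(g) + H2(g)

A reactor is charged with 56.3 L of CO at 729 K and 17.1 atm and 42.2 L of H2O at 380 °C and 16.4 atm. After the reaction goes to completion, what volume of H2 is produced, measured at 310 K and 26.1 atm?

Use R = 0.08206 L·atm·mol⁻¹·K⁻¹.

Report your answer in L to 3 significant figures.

n(CO) = PV/RT = (17.1 × 56.3) / (0.08206 × 729) = 16.09 mol
n(H2O) = PV/RT = (16.4 × 42.2) / (0.08206 × 653.15) = 12.91 mol
For 16.09 mol CO, stoichiometry requires (1/1) × 16.09 = 16.09 mol H2O; 12.91 mol is available, so H2O is limiting.
n(H2) = (1/1) × 12.91 = 12.91 mol
V(H2) = nRT/P = 12.91 × 0.08206 × 310 / 26.1 = 12.58 L

12.6 L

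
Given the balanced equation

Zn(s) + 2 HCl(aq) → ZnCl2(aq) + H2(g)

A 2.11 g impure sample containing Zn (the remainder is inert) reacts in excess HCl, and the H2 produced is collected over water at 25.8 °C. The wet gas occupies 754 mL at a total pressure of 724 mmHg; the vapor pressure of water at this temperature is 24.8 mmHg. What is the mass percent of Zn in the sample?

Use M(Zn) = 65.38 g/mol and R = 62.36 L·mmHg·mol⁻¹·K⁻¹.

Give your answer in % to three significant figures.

P(H2) = 724 − 24.8 = 699.2 mmHg
n(H2) = PV/RT = (699.2 × 0.7540) / (62.36 × 298.95) = 0.02828 mol
n(Zn) = (1/1) × 0.02828 = 0.02828 mol
m(Zn) = 0.02828 × 65.38 = 1.849 g
%Zn = 1.849 / 2.11 × 100 = 87.63%

87.6 %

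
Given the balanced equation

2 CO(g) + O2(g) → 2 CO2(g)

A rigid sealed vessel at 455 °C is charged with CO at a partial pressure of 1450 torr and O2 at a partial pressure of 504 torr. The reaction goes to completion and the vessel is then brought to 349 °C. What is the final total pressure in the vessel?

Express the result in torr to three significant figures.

At constant V, partial pressures at 455 °C are proportional to moles, so apply stoichiometry directly to pressures.
P(O2) required for 1450 torr of CO = (1/2) × 1450 = 725.0 torr; available 504 torr, so O2 is limiting.
P(CO) remaining = 1450 − (2/1) × 504 = 442.0 torr
P(gaseous products) = (2)/1 × 504 = 1008 torr
P_total at 455 °C = 442.0 + 1008 = 1450 torr
Scaling to 349 °C: P = 1450 × 622.15/728.15 = 1239 torr

1240 torr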